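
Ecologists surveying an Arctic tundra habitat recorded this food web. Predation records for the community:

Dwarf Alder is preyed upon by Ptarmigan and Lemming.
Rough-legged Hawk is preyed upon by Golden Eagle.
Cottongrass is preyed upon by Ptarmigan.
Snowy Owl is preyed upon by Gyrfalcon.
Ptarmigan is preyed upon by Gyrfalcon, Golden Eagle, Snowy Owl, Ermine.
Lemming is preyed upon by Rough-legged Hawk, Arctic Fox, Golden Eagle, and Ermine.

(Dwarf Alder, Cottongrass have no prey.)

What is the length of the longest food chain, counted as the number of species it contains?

4 species

One longest chain: Dwarf Alder → Lemming → Rough-legged Hawk → Golden Eagle.
It has 4 species and 3 links.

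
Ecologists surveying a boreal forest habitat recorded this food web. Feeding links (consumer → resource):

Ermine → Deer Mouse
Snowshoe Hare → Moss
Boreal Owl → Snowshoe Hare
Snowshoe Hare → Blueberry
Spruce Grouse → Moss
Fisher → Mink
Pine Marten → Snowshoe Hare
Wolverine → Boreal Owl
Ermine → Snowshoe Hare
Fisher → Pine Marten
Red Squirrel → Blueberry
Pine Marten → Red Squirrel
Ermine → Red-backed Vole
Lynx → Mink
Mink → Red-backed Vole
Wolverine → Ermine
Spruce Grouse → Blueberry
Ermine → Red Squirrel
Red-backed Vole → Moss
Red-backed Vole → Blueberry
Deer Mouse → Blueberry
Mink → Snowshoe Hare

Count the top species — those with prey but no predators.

4

Top species (has prey, but nothing eats it): Spruce Grouse, Fisher, Wolverine, Lynx.
Count: 4.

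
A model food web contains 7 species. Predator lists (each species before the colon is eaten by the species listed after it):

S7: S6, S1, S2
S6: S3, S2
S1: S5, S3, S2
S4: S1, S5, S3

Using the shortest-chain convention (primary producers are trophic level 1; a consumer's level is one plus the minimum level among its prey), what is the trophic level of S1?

Trophic level 2

S7 is a producer → level 1.
S1 eats S7 → level 2.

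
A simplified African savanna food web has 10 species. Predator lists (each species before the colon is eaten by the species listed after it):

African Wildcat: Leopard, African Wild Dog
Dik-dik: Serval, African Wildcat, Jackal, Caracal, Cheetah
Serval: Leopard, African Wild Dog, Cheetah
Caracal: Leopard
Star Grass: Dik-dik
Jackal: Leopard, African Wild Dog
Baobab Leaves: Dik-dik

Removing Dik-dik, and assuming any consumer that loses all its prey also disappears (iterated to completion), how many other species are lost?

Remove Dik-dik.
Round 1: Serval (all prey gone), African Wildcat (all prey gone), Jackal (all prey gone), Caracal (all prey gone) → extinct.
Round 2: Leopard (all prey gone), African Wild Dog (all prey gone), Cheetah (all prey gone) → extinct.
No further losses. Total secondary extinctions: 7.

7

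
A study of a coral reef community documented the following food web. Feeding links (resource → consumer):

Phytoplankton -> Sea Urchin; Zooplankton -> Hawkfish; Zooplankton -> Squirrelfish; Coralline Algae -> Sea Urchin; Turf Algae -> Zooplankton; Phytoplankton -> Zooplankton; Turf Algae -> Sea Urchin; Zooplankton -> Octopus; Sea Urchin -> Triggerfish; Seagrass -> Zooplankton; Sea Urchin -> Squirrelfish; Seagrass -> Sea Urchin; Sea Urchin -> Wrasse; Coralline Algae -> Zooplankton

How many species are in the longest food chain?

3 species

One longest chain: Seagrass → Sea Urchin → Triggerfish.
It has 3 species and 2 links.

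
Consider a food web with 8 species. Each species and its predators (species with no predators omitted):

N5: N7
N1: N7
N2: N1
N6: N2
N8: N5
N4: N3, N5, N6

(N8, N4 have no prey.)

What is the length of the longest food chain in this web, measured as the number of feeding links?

4 links

One longest chain: N4 → N6 → N2 → N1 → N7.
It has 5 species and 4 links.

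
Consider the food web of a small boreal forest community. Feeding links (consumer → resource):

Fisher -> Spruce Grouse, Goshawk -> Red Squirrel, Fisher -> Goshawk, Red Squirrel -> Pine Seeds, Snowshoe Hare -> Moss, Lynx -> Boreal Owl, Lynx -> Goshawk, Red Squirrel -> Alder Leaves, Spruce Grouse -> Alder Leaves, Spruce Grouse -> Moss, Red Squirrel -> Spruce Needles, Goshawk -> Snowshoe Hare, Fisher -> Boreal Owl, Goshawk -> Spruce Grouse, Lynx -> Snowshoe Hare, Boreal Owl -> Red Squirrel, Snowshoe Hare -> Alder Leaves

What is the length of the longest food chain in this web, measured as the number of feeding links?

One longest chain: Pine Seeds → Red Squirrel → Boreal Owl → Fisher.
It has 4 species and 3 links.

3 links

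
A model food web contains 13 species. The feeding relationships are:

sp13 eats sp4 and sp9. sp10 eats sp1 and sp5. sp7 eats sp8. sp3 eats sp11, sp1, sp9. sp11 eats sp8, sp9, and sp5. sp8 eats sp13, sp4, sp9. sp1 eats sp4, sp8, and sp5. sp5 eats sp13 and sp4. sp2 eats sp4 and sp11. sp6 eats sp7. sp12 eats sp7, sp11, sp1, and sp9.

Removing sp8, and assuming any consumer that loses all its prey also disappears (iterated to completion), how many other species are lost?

2

Remove sp8.
Round 1: sp7 (all prey gone) → extinct.
Round 2: sp6 (all prey gone) → extinct.
No further losses. Total secondary extinctions: 2.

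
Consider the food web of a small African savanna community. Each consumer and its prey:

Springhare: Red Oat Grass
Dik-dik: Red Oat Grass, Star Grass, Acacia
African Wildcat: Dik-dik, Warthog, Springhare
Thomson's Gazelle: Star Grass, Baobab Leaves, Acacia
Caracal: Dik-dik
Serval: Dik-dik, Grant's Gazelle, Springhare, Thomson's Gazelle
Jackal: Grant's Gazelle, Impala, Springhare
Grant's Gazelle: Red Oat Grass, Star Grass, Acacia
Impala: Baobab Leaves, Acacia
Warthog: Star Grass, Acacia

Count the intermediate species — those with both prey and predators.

Intermediate species (has both prey and predators): Dik-dik, Grant's Gazelle, Impala, Warthog, Springhare, Thomson's Gazelle.
Count: 6.

6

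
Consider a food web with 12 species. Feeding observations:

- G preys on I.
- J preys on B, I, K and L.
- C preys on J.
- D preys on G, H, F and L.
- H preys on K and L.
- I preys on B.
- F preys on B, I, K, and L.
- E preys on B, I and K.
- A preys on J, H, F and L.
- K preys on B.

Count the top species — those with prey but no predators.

4

Top species (has prey, but nothing eats it): E, C, A, D.
Count: 4.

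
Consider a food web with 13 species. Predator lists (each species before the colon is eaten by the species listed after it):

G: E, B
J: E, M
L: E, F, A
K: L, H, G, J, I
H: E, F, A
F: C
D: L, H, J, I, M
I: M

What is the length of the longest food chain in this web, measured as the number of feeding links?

One longest chain: D → L → F → C.
It has 4 species and 3 links.

3 links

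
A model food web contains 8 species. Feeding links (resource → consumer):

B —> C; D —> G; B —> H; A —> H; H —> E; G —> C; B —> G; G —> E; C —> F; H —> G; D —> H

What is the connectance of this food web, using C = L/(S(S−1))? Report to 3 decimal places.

C = 0.196

The web has S = 8 species and L = 11 feeding links.
C = L / (S(S−1)) = 11 / 56 = 0.1964 ≈ 0.196.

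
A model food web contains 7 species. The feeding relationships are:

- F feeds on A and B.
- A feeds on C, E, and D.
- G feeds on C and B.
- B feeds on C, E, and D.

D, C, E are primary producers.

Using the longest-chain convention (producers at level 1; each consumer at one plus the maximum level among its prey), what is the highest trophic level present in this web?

Producers (level 1): D, C, E.
D → A → F gives F level 3.
No species has a prey at level 3, so no species reaches level 4.

3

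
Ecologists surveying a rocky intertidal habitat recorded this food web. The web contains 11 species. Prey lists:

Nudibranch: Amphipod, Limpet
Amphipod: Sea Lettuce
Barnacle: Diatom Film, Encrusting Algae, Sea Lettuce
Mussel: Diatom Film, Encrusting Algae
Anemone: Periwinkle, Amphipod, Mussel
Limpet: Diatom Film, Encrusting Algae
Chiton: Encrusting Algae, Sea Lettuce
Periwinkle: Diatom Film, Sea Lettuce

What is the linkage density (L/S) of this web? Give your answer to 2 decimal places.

There are L = 17 links among S = 11 species.
L/S = 17/11 = 1.5455 ≈ 1.55.

L/S = 1.55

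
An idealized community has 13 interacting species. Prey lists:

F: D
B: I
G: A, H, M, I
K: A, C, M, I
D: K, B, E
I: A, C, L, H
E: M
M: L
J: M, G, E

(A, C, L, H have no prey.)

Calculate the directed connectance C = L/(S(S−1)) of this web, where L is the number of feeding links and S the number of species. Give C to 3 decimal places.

The web has S = 13 species and L = 22 feeding links.
C = L / (S(S−1)) = 22 / 156 = 0.1410 ≈ 0.141.

C = 0.141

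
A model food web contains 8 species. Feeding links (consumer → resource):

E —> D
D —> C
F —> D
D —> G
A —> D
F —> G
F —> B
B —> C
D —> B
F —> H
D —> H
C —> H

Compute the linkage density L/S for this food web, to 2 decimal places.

L/S = 1.50

There are L = 12 links among S = 8 species.
L/S = 12/8 = 1.5000 ≈ 1.50.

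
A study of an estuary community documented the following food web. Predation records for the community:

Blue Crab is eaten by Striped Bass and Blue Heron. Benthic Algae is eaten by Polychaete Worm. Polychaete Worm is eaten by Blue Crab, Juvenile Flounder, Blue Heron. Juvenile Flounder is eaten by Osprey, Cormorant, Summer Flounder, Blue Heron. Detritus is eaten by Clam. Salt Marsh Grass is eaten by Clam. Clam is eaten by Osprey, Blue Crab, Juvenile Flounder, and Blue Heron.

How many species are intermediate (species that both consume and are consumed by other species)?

Intermediate species (has both prey and predators): Polychaete Worm, Clam, Juvenile Flounder, Blue Crab.
Count: 4.

4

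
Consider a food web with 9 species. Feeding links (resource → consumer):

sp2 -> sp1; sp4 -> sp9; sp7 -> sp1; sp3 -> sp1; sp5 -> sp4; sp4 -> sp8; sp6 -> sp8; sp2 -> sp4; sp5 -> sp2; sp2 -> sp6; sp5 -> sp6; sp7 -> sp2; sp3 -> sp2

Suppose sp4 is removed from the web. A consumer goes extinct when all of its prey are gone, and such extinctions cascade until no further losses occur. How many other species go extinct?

Remove sp4.
Round 1: sp9 (all prey gone) → extinct.
No further losses. Total secondary extinctions: 1.

1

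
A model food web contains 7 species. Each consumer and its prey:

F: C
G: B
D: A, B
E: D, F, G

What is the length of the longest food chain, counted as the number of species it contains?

3 species

One longest chain: A → D → E.
It has 3 species and 2 links.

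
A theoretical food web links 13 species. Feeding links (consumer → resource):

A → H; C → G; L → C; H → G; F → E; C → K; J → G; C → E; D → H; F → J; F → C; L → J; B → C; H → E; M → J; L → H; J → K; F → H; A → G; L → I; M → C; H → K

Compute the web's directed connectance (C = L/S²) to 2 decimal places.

The web has S = 13 species and L = 22 feeding links.
C = L / S² = 22 / 169 = 0.1302 ≈ 0.13.

C = 0.13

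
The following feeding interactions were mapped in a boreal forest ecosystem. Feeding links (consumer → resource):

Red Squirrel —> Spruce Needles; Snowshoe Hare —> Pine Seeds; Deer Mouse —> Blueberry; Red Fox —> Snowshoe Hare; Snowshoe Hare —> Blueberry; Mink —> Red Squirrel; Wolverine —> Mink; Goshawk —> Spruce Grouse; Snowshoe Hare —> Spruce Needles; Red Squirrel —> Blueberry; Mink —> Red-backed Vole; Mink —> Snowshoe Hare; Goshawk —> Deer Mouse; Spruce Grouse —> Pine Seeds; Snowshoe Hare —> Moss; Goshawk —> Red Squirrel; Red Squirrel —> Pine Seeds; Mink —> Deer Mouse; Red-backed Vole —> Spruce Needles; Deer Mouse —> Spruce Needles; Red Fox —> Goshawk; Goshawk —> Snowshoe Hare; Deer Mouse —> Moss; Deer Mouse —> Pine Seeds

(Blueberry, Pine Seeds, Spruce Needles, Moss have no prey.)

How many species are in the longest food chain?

One longest chain: Blueberry → Red Squirrel → Mink → Wolverine.
It has 4 species and 3 links.

4 species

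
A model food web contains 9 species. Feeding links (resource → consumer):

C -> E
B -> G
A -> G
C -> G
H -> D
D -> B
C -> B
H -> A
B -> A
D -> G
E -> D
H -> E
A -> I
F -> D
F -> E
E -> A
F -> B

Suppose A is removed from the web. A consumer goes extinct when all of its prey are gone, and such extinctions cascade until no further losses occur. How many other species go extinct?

Remove A.
Round 1: I (all prey gone) → extinct.
No further losses. Total secondary extinctions: 1.

1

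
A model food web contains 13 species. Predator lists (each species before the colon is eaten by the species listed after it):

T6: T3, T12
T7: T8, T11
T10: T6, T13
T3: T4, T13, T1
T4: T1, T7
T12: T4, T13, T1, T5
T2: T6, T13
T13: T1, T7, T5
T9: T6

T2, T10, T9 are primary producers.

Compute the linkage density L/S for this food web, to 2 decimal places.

L/S = 1.62

There are L = 21 links among S = 13 species.
L/S = 21/13 = 1.6154 ≈ 1.62.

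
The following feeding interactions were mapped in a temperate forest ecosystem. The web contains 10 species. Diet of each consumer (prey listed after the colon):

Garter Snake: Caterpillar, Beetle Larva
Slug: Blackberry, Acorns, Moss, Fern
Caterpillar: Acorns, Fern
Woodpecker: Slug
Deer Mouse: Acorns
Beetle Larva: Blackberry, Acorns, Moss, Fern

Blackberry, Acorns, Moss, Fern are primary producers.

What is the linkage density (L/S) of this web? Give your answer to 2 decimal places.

There are L = 14 links among S = 10 species.
L/S = 14/10 = 1.4000 ≈ 1.40.

L/S = 1.40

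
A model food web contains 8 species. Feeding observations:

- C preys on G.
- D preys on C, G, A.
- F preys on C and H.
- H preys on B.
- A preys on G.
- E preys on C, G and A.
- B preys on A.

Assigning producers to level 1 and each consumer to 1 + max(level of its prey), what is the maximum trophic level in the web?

5

Producers (level 1): G.
G → A → B → H → F gives F level 5.
No species has a prey at level 5, so no species reaches level 6.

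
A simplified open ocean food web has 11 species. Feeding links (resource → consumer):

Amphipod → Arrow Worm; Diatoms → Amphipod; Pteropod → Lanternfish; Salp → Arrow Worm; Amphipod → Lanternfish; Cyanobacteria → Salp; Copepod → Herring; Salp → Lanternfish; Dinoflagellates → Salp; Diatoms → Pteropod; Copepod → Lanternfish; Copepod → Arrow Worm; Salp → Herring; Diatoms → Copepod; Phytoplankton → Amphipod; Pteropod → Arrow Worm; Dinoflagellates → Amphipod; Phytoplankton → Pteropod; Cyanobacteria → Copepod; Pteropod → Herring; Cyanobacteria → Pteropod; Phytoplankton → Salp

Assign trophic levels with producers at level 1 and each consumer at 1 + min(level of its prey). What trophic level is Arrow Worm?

Cyanobacteria is a producer → level 1.
Salp eats Cyanobacteria → level 2.
Arrow Worm eats Salp → level 3.
No prey of Arrow Worm is below level 2, so 3 is the minimum.

Trophic level 3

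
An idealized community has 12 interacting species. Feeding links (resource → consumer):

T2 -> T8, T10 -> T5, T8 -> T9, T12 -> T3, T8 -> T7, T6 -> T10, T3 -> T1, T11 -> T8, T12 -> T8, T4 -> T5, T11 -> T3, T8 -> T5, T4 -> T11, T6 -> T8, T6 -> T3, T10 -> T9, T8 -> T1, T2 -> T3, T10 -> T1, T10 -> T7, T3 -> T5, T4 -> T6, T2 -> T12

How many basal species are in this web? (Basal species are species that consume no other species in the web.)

2

Basal species (no prey listed): T4, T2.
Count: 2.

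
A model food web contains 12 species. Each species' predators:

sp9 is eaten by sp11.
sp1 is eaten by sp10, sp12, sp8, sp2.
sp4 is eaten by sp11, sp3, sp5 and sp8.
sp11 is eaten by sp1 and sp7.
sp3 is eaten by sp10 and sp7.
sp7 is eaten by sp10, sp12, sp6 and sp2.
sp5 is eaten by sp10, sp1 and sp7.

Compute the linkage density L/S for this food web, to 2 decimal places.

L/S = 1.67

There are L = 20 links among S = 12 species.
L/S = 20/12 = 1.6667 ≈ 1.67.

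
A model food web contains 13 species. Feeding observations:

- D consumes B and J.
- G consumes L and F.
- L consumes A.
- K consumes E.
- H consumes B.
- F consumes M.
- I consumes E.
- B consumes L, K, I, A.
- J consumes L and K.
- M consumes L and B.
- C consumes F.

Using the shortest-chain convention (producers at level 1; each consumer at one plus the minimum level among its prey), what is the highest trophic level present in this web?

Producers (level 1): E, A.
Following each consumer down to its lowest-level prey: A → L → M → F → C (levels 1 through 5).
All prey of C (F 4) are at level 4 or above, so C is at level 1 + 4 = 5.
Every consumer has at least one prey at level 4 or below, so none exceeds level 5.

5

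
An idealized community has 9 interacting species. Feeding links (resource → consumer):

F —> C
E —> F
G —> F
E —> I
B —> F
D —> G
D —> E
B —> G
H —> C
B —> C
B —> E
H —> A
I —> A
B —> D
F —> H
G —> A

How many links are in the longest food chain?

5 links

One longest chain: B → D → E → F → H → C.
It has 6 species and 5 links.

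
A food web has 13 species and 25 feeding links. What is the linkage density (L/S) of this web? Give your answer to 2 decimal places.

There are L = 25 links among S = 13 species.
L/S = 25/13 = 1.9231 ≈ 1.92.

L/S = 1.92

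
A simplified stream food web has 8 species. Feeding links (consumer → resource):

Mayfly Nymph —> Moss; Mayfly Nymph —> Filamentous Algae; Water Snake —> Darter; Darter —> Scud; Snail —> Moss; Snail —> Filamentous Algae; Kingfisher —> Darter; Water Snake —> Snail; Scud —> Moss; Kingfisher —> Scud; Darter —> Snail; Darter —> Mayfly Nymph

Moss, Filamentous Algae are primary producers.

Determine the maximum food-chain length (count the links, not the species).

One longest chain: Moss → Scud → Darter → Water Snake.
It has 4 species and 3 links.

3 links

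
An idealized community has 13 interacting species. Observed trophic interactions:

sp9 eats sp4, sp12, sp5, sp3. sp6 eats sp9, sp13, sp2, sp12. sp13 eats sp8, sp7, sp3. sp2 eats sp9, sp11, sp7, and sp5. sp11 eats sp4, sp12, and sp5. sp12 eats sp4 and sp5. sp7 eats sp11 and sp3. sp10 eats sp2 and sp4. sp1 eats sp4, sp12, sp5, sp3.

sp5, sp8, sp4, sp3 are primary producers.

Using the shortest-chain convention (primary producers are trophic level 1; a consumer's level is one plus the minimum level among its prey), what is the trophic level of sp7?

sp3 is a producer → level 1.
sp7 eats sp3 → level 2.

Trophic level 2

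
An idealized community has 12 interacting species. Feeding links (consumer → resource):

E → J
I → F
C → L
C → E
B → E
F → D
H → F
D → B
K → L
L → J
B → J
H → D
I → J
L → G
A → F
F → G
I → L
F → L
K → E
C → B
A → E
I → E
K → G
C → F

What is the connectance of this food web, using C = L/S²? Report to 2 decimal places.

C = 0.17

The web has S = 12 species and L = 24 feeding links.
C = L / S² = 24 / 144 = 0.1667 ≈ 0.17.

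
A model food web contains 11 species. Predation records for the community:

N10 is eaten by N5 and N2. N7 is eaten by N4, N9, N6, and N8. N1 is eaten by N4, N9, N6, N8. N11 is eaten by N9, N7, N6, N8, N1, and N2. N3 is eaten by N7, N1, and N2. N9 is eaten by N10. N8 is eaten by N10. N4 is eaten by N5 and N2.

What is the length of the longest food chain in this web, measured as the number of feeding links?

4 links

One longest chain: N3 → N7 → N8 → N10 → N2.
It has 5 species and 4 links.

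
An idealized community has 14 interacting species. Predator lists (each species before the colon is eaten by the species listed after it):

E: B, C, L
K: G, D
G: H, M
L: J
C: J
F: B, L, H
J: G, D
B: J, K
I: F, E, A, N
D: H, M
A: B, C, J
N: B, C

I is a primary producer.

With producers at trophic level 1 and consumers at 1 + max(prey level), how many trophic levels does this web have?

Producers (level 1): I.
I → F → B → J → G → H gives H level 6.
No species has a prey at level 6, so no species reaches level 7.

6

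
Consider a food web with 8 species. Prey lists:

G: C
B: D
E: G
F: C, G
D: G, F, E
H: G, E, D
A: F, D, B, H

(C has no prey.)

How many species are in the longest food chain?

One longest chain: C → G → F → D → B → A.
It has 6 species and 5 links.

6 species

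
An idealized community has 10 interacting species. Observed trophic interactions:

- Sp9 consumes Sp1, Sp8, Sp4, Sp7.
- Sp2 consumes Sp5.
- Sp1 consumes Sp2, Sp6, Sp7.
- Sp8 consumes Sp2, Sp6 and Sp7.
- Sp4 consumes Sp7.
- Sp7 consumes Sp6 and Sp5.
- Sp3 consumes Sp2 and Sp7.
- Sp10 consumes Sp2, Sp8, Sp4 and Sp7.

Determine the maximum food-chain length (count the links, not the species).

3 links

One longest chain: Sp5 → Sp7 → Sp4 → Sp10.
It has 4 species and 3 links.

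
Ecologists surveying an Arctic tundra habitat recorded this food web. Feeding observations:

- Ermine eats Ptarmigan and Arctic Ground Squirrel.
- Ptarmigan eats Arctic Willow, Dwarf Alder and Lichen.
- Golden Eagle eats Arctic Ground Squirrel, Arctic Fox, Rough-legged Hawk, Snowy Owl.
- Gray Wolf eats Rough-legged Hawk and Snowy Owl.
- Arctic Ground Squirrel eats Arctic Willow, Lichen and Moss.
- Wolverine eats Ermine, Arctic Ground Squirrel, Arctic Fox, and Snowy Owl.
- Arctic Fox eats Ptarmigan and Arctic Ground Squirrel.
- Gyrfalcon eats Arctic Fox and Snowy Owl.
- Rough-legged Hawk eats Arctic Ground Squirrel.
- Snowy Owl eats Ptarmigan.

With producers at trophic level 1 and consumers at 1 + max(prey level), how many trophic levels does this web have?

Producers (level 1): Moss, Arctic Willow, Dwarf Alder, Lichen.
Arctic Willow → Ptarmigan → Snowy Owl → Gyrfalcon gives Gyrfalcon level 4.
No species has a prey at level 4, so no species reaches level 5.

4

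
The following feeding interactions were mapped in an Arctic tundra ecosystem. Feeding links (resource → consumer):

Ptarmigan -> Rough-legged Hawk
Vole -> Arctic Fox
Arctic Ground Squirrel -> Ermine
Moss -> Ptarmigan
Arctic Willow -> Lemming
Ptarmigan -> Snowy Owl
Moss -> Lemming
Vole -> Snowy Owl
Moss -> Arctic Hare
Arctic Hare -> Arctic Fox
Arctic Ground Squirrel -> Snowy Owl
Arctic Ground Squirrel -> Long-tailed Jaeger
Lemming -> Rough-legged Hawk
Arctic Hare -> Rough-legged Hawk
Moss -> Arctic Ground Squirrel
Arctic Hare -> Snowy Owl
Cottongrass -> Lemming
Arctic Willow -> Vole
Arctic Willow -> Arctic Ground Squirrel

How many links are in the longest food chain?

One longest chain: Moss → Ptarmigan → Snowy Owl.
It has 3 species and 2 links.

2 links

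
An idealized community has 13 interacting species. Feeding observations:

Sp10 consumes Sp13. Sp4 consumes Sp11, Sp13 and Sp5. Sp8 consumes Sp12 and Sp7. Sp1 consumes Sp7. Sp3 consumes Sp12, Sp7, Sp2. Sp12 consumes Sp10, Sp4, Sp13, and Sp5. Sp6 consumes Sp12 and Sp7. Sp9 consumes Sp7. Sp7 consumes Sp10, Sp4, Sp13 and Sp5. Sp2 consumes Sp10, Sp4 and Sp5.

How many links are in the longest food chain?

3 links

One longest chain: Sp13 → Sp10 → Sp7 → Sp8.
It has 4 species and 3 links.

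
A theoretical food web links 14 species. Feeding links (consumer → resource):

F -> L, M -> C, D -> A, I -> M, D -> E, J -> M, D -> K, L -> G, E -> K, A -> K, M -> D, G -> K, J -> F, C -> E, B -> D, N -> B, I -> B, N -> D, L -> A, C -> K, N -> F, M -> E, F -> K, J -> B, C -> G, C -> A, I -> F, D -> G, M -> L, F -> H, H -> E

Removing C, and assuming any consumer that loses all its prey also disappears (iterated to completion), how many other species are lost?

Remove C.
Every predator of it retains at least one other prey: M still has E, D, L.
No consumer loses all prey, so no secondary extinctions occur.

0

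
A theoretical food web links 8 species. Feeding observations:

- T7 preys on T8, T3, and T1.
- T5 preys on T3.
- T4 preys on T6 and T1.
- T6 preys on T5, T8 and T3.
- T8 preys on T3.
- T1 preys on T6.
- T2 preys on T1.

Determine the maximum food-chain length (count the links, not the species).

One longest chain: T3 → T5 → T6 → T1 → T4.
It has 5 species and 4 links.

4 links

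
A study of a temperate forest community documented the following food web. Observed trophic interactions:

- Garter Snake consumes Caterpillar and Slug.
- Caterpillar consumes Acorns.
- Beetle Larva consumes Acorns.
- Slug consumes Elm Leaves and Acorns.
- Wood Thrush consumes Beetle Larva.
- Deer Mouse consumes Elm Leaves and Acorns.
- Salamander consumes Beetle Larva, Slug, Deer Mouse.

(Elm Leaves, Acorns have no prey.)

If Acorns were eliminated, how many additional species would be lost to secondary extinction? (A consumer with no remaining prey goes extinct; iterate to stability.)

3

Remove Acorns.
Round 1: Beetle Larva (all prey gone), Caterpillar (all prey gone) → extinct.
Round 2: Wood Thrush (all prey gone) → extinct.
No further losses. Total secondary extinctions: 3.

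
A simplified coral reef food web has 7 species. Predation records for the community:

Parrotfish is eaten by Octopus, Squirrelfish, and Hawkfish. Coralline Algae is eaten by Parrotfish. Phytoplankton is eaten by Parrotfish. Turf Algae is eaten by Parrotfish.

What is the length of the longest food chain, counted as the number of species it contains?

One longest chain: Turf Algae → Parrotfish → Squirrelfish.
It has 3 species and 2 links.

3 species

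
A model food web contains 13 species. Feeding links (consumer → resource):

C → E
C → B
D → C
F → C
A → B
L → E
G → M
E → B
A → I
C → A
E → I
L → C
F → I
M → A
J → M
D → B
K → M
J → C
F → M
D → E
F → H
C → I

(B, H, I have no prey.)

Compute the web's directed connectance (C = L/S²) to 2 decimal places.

C = 0.13

The web has S = 13 species and L = 22 feeding links.
C = L / S² = 22 / 169 = 0.1302 ≈ 0.13.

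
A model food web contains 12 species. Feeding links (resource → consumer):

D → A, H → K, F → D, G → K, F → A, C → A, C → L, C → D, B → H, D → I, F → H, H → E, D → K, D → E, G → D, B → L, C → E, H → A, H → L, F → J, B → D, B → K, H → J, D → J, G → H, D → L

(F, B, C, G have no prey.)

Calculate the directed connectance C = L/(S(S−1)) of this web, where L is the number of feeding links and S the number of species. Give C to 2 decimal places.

C = 0.20

The web has S = 12 species and L = 26 feeding links.
C = L / (S(S−1)) = 26 / 132 = 0.1970 ≈ 0.20.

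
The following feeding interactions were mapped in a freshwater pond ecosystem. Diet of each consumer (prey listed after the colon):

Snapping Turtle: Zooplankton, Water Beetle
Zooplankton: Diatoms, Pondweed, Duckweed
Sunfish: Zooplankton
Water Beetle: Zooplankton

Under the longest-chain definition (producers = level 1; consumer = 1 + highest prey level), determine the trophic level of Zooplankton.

Diatoms is a producer → level 1.
Zooplankton eats Diatoms (level 1); other prey at levels: Pondweed 1, Duckweed 1 → level 2.

Trophic level 2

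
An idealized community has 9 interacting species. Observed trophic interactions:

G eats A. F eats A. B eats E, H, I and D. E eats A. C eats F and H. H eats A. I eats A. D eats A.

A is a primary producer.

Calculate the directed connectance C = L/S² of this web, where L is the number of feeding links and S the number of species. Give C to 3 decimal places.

The web has S = 9 species and L = 12 feeding links.
C = L / S² = 12 / 81 = 0.1481 ≈ 0.148.

C = 0.148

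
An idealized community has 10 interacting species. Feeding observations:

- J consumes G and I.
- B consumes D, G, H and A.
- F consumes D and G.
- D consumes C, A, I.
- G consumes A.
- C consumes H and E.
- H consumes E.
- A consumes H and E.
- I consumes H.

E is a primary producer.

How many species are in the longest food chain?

5 species

One longest chain: E → H → A → G → J.
It has 5 species and 4 links.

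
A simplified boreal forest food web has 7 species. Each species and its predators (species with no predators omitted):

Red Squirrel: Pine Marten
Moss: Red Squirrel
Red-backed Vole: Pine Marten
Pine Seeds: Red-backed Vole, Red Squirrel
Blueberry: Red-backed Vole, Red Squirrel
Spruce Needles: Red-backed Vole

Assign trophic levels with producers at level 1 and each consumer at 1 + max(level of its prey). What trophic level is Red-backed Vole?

Spruce Needles is a producer → level 1.
Red-backed Vole eats Spruce Needles (level 1); other prey at levels: Pine Seeds 1, Blueberry 1 → level 2.

Trophic level 2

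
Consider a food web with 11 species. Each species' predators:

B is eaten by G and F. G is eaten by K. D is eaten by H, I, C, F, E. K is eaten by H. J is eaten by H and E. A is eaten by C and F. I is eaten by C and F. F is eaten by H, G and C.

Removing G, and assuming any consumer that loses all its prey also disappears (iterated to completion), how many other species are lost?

Remove G.
Round 1: K (all prey gone) → extinct.
No further losses. Total secondary extinctions: 1.

1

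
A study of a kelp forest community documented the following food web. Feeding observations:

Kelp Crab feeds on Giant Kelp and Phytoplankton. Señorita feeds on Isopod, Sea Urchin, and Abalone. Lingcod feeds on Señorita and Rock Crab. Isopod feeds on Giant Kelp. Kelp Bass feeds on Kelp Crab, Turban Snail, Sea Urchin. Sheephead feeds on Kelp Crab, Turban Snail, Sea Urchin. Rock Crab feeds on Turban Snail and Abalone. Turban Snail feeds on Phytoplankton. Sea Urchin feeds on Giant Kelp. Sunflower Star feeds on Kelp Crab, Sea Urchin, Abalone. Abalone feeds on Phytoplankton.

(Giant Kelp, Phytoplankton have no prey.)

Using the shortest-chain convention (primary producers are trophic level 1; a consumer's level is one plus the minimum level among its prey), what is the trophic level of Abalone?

Trophic level 2

Phytoplankton is a producer → level 1.
Abalone eats Phytoplankton → level 2.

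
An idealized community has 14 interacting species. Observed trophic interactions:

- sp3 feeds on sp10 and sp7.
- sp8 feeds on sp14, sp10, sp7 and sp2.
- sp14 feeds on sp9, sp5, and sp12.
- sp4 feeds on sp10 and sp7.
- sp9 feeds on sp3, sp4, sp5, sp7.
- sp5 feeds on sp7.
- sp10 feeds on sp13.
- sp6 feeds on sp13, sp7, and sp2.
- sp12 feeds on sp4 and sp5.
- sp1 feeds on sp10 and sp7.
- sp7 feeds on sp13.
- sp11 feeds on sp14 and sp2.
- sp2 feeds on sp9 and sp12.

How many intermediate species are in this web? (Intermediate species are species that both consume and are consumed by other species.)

9

Intermediate species (has both prey and predators): sp10, sp7, sp4, sp3, sp5, sp12, sp9, sp2, sp14.
Count: 9.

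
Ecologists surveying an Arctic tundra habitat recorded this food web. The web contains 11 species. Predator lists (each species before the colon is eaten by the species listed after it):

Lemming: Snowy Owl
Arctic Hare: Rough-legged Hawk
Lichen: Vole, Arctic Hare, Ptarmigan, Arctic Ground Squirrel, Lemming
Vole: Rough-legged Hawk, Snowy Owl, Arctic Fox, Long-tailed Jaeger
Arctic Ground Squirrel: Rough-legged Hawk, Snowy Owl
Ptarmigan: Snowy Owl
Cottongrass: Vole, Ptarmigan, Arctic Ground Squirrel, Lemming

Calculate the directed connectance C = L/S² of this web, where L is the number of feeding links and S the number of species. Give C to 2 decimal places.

C = 0.15

The web has S = 11 species and L = 18 feeding links.
C = L / S² = 18 / 121 = 0.1488 ≈ 0.15.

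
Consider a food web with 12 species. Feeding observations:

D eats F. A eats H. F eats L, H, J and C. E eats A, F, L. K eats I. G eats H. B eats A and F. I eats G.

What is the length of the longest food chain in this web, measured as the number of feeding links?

One longest chain: H → G → I → K.
It has 4 species and 3 links.

3 links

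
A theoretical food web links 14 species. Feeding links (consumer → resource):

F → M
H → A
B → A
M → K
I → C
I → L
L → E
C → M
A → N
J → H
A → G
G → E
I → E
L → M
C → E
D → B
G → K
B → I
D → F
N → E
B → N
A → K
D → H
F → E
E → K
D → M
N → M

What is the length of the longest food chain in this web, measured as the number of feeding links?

5 links

One longest chain: K → M → N → A → B → D.
It has 6 species and 5 links.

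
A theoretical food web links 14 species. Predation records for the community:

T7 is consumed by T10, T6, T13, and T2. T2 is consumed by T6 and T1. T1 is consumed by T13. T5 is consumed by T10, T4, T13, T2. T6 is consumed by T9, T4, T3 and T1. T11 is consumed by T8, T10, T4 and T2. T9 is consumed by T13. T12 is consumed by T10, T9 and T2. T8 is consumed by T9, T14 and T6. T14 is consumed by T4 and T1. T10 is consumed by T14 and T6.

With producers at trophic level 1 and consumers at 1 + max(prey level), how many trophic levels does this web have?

5

Producers (level 1): T5, T7, T12, T11.
T11 → T8 → T14 → T1 → T13 gives T13 level 5.
No species has a prey at level 5, so no species reaches level 6.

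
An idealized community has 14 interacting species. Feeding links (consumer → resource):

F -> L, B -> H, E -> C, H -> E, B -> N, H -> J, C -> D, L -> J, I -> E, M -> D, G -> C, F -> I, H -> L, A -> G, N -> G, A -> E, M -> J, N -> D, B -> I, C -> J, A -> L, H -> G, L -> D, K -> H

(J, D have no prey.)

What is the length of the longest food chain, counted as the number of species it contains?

One longest chain: J → C → E → I → F.
It has 5 species and 4 links.

5 species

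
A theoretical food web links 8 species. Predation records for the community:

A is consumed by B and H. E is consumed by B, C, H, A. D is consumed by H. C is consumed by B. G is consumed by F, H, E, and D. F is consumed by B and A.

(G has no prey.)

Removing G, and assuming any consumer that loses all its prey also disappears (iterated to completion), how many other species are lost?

Remove G.
Round 1: E (all prey gone), D (all prey gone), F (all prey gone) → extinct.
Round 2: C (all prey gone), A (all prey gone) → extinct.
Round 3: B (all prey gone), H (all prey gone) → extinct.
No further losses. Total secondary extinctions: 7.

7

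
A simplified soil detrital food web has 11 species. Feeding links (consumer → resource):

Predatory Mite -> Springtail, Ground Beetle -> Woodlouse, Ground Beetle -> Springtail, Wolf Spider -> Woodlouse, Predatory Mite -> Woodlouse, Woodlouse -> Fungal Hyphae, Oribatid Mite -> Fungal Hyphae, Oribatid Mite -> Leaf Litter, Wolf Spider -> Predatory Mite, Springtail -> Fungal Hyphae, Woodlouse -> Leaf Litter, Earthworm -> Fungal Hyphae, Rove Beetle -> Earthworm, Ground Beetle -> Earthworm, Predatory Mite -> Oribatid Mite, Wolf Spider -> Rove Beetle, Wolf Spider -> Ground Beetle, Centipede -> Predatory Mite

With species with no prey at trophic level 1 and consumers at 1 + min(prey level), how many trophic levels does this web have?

Basal resources (level 1): Fungal Hyphae, Leaf Litter.
Following each consumer down to its lowest-level prey: Fungal Hyphae → Oribatid Mite → Predatory Mite → Centipede (levels 1 through 4).
All prey of Centipede (Predatory Mite 3) are at level 3 or above, so Centipede is at level 1 + 3 = 4.
Every consumer has at least one prey at level 3 or below, so none exceeds level 4.

4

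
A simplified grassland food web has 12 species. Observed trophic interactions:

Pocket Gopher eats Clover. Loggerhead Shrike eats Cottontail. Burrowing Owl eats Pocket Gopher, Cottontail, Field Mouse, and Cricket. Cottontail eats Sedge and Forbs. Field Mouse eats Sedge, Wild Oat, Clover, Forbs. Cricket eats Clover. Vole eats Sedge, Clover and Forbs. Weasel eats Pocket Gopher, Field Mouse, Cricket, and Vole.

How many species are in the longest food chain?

One longest chain: Sedge → Cottontail → Loggerhead Shrike.
It has 3 species and 2 links.

3 species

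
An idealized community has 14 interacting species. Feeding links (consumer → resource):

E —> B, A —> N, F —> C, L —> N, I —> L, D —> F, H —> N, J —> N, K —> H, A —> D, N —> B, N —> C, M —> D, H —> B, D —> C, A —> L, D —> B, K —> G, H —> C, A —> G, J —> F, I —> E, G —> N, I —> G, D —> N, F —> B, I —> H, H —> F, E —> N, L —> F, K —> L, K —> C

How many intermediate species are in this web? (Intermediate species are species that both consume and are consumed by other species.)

Intermediate species (has both prey and predators): F, N, G, D, H, E, L.
Count: 7.

7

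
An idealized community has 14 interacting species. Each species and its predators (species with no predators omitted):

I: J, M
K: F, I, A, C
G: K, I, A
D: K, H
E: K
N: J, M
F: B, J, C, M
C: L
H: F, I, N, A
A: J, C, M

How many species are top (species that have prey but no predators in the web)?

Top species (has prey, but nothing eats it): B, J, M, L.
Count: 4.

4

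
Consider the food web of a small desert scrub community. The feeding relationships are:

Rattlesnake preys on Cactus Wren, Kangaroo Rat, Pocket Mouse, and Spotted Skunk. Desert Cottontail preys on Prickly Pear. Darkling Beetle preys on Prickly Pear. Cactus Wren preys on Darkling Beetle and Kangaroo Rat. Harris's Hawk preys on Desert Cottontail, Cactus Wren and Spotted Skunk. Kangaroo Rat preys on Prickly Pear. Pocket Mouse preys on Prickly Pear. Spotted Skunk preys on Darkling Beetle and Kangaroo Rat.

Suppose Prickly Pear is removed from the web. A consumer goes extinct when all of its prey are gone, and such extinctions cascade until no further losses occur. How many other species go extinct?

Remove Prickly Pear.
Round 1: Kangaroo Rat (all prey gone), Desert Cottontail (all prey gone), Pocket Mouse (all prey gone), Darkling Beetle (all prey gone) → extinct.
Round 2: Cactus Wren (all prey gone), Spotted Skunk (all prey gone) → extinct.
Round 3: Rattlesnake (all prey gone), Harris's Hawk (all prey gone) → extinct.
No further losses. Total secondary extinctions: 8.

8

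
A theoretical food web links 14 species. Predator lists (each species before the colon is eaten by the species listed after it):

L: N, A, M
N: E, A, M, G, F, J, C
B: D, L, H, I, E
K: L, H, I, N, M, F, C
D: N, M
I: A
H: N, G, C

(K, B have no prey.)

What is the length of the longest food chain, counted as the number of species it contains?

4 species

One longest chain: B → D → N → E.
It has 4 species and 3 links.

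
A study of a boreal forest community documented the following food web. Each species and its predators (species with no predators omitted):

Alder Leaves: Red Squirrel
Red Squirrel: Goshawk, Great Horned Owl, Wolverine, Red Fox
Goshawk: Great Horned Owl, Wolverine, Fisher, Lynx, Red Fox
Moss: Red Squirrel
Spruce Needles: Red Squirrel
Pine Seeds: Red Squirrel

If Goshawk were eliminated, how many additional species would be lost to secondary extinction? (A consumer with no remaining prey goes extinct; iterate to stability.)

2

Remove Goshawk.
Round 1: Fisher (all prey gone), Lynx (all prey gone) → extinct.
No further losses. Total secondary extinctions: 2.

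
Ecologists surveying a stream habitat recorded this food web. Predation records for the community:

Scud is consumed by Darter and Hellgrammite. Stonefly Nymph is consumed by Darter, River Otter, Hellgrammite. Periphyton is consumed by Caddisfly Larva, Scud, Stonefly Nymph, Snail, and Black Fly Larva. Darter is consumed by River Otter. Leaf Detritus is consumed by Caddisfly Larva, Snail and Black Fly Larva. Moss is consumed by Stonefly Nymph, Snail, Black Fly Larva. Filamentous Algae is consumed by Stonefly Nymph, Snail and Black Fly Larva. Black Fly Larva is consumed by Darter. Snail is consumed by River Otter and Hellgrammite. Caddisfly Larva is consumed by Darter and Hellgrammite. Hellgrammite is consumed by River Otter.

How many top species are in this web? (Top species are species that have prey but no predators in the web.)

1

Top species (has prey, but nothing eats it): River Otter.
Count: 1.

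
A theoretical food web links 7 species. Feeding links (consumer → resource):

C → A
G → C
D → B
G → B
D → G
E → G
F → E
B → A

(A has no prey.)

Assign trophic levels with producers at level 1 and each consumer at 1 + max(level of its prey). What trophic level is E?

A is a producer → level 1.
C eats A → level 2.
G eats C (level 2); other prey at levels: B 2 → level 3.
E eats G → level 4.

Trophic level 4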